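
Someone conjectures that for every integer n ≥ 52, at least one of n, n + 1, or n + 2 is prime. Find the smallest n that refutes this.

n = 54

A counterexample is any integer n ≥ 52 such that n, n + 1, n + 2 are all composite; we check each in order.
n = 52: 53 is prime.
n = 53: 53 is prime.
n = 54: 54 = 2 × 27; 55 = 5 × 11; 56 = 2 × 28 — all composite.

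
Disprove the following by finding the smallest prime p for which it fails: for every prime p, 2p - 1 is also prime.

p = 5

p = 2: 2p - 1 = 3, prime.
p = 3: 2p - 1 = 5, prime.
p = 5: 2p - 1 = 9 = 3 × 3, not prime.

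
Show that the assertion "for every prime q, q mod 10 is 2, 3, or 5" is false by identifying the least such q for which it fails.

For q = 2, 3, 5 the conclusion holds.
q = 7: 7 mod 10 = 7 — not in {2, 3, 5}.
So q = 7 is the smallest counterexample.

q = 7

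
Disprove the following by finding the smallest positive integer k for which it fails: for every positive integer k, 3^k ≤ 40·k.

We need the least positive integer k for which 3^k > 40·k.
The first 4 eligible values, up to k = 4, all satisfy the conclusion.
k = 5: 3^k = 243 and 40·k = 200, so 243 > 200.
Thus k = 5 disproves the claim, and no smaller k works.

k = 5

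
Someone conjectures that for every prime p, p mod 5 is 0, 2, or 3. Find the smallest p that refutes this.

p = 11

A counterexample is any prime p such that the claim fails; we check each in order.
The first 4 eligible values, up to p = 7, all satisfy the conclusion.
p = 11: 11 mod 5 = 1 — not in {0, 2, 3}.
Thus p = 11 disproves the claim, and no smaller p works.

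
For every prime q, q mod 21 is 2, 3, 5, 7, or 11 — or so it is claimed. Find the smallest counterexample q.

q = 13

We need the least prime q for which the claim fails.
The first 5 eligible values, up to q = 11, all satisfy the conclusion.
q = 13: 13 mod 21 = 13 — not in {2, 3, 5, 7, 11}.
Thus q = 13 disproves the claim, and no smaller q works.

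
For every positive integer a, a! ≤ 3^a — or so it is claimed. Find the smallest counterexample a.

a = 1: a! = 1 and 3^a = 3, so 1 ≤ 3.
a = 2: a! = 2 and 3^a = 9, so 2 ≤ 9.
a = 3: a! = 6 and 3^a = 27, so 6 ≤ 27.
a = 4: a! = 24 and 3^a = 81, so 24 ≤ 81.
a = 5: a! = 120 and 3^a = 243, so 120 ≤ 243.
a = 6: a! = 720 and 3^a = 729, so 720 ≤ 729.
a = 7: a! = 5040 and 3^a = 2187, so 5040 > 2187.

a = 7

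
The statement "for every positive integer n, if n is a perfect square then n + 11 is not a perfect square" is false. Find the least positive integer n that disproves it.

We need the least positive integer n for which n is a perfect square but n + 11 is a perfect square.
The first 4 eligible values, up to n = 16, all satisfy the conclusion.
n = 25: 25 = 5² and 25 + 11 = 36 = 6².
Hence n = 25 is a counterexample.

n = 25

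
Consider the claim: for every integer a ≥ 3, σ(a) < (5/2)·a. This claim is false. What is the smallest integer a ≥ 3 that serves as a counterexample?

A counterexample is any integer a ≥ 3 such that the claim fails; we check each in order.
For a = 3, 4, 5, 6, …, 21, 22, 23 the conclusion holds.
a = 24: σ(24) = 60; 60 ≥ 60.
So a = 24 is the smallest counterexample.

a = 24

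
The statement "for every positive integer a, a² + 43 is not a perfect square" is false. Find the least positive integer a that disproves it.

We need the least positive integer a for which a² + 43 is a perfect square.
For a = 1, 2, 3, 4, …, 18, 19, 20 the conclusion holds.
a = 21: 21² + 43 = 484 = 22², a perfect square.

a = 21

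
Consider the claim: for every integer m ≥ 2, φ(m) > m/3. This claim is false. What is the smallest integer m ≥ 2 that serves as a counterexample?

For m = 2, 3, 4, 5 the conclusion holds.
m = 6: φ(6) = 2 and 6/3 = 2, so φ(6) ≤ 6/3.

m = 6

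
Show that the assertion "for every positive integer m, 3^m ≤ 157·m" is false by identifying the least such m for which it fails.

m = 7

Check each positive integer m in order until 3^m > 157·m.
m = 1: 3^m = 3 and 157·m = 157, so 3 ≤ 157.
m = 2: 3^m = 9 and 157·m = 314, so 9 ≤ 314.
m = 3: 3^m = 27 and 157·m = 471, so 27 ≤ 471.
m = 4: 3^m = 81 and 157·m = 628, so 81 ≤ 628.
m = 5: 3^m = 243 and 157·m = 785, so 243 ≤ 785.
m = 6: 3^m = 729 and 157·m = 942, so 729 ≤ 942.
m = 7: 3^m = 2187 and 157·m = 1099, so 2187 > 1099.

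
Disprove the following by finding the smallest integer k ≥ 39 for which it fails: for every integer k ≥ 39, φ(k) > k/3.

A counterexample is any integer k ≥ 39 such that the claim fails; we check each in order.
For k = 39, 40, 41 the conclusion holds.
k = 42: φ(42) = 12 and 42/3 = 14, so φ(42) ≤ 42/3.

k = 42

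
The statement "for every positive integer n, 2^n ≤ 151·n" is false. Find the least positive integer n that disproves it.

n = 11

Check each positive integer n in order until 2^n > 151·n.
The first 10 eligible values, up to n = 10, all satisfy the conclusion.
n = 11: 2^n = 2048 and 151·n = 1661, so 2048 > 1661.
Hence n = 11 is a counterexample.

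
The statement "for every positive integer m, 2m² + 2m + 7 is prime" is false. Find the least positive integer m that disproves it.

We need the least positive integer m for which 2m² + 2m + 7 is not prime.
For m = 1, 2, 3, 4, 5 the conclusion holds.
m = 6: 2m² + 2m + 7 = 91 = 7 × 13, composite.

m = 6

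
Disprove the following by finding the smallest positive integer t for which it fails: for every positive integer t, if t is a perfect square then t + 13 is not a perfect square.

Check each positive integer t in order until t is a perfect square but t + 13 is a perfect square.
t = 1: 1 + 13 = 14, not a perfect square.
t = 4: 4 + 13 = 17, not a perfect square.
t = 9: 9 + 13 = 22, not a perfect square.
t = 16: 16 + 13 = 29, not a perfect square.
t = 25: 25 + 13 = 38, not a perfect square.
t = 36: 36 = 6² and 36 + 13 = 49 = 7².
Hence t = 36 is a counterexample.

t = 36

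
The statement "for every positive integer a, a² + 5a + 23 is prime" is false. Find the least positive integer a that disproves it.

a = 14

A counterexample is any positive integer a such that a² + 5a + 23 is not prime; we check each in order.
The first 13 eligible values, up to a = 13, all satisfy the conclusion.
a = 14: a² + 5a + 23 = 289 = 17 × 17, composite.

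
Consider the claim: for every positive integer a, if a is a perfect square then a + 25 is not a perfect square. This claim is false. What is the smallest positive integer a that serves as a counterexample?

a = 144

A counterexample is any positive integer a such that a is a perfect square but a + 25 is a perfect square; we check each in order.
For a = 1, 4, 9, 16, …, 81, 100, 121 the conclusion holds.
a = 144: 144 = 12² and 144 + 25 = 169 = 13².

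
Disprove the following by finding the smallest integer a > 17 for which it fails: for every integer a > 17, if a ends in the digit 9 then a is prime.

a = 19: 19 ends in 9 and is prime.
a = 29: 29 ends in 9 and is prime.
a = 39: 39 ends in 9; 39 = 3 × 13, composite.
Hence a = 39 is a counterexample.

a = 39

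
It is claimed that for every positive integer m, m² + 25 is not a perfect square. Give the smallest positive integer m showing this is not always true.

m = 12

The first 11 eligible values, up to m = 11, all satisfy the conclusion.
m = 12: 12² + 25 = 169 = 13², a perfect square.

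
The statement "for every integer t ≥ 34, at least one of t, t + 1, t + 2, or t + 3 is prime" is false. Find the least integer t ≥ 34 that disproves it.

For t = 34, 35, 36, 37, …, 45, 46, 47 the conclusion holds.
t = 48: 48 = 2 × 24; 49 = 7 × 7; 50 = 2 × 25; 51 = 3 × 17 — all composite.
Thus t = 48 disproves the claim, and no smaller t works.

t = 48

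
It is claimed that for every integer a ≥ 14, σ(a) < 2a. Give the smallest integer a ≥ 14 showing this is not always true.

a = 18

a = 14: σ(14) = 24; 24 < 28.
a = 15: σ(15) = 24; 24 < 30.
a = 16: σ(16) = 31; 31 < 32.
a = 17: σ(17) = 18; 18 < 34.
a = 18: σ(18) = 39; 39 ≥ 36.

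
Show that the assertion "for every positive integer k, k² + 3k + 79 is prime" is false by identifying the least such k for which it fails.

The first 4 eligible values, up to k = 4, all satisfy the conclusion.
k = 5: k² + 3k + 79 = 119 = 7 × 17, composite.

k = 5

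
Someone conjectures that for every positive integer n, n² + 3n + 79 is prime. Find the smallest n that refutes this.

n = 1: n² + 3n + 79 = 83, prime.
n = 2: n² + 3n + 79 = 89, prime.
n = 3: n² + 3n + 79 = 97, prime.
n = 4: n² + 3n + 79 = 107, prime.
n = 5: n² + 3n + 79 = 119 = 7 × 17, composite.
So n = 5 is the smallest counterexample.

n = 5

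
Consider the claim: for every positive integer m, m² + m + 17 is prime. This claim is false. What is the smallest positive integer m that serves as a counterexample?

m = 16

We need the least positive integer m for which m² + m + 17 is not prime.
For m = 1, 2, 3, 4, …, 13, 14, 15 the conclusion holds.
m = 16: m² + m + 17 = 289 = 17 × 17, composite.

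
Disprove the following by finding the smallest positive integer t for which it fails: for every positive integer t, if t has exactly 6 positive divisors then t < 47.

t = 50

Check each positive integer t in order until t has exactly 6 positive divisors but the claim fails.
The first 7 eligible values, up to t = 45, all satisfy the conclusion.
t = 50: τ(50) = 6; 50 ≥ 47.
So t = 50 is the smallest counterexample.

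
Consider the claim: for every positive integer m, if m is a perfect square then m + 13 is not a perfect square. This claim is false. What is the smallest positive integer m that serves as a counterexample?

m = 36

We need the least positive integer m for which m is a perfect square but m + 13 is a perfect square.
The first 5 eligible values, up to m = 25, all satisfy the conclusion.
m = 36: 36 = 6² and 36 + 13 = 49 = 7².
Hence m = 36 is a counterexample.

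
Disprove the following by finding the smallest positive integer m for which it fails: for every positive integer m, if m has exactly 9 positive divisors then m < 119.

m = 196

A counterexample is any positive integer m such that m has exactly 9 positive divisors but the claim fails; we check each in order.
m = 36: τ(36) = 9; 36 < 119.
m = 100: τ(100) = 9; 100 < 119.
m = 196: τ(196) = 9; 196 ≥ 119.
Thus m = 196 disproves the claim, and no smaller m works.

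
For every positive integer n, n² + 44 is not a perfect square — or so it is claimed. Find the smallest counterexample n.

n = 10

For n = 1, 2, 3, 4, 5, 6, 7, 8, 9 the conclusion holds.
n = 10: 10² + 44 = 144 = 12², a perfect square.
So n = 10 is the smallest counterexample.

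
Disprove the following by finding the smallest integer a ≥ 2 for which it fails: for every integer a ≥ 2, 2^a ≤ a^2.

a = 5

Check each integer a ≥ 2 in order until 2^a > a^2.
For a = 2, 3, 4 the conclusion holds.
a = 5: 2^a = 32 and a^2 = 25, so 32 > 25.
Thus a = 5 disproves the claim, and no smaller a works.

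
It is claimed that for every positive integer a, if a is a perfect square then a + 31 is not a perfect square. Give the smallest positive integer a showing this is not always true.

For a = 1, 4, 9, 16, …, 144, 169, 196 the conclusion holds.
a = 225: 225 = 15² and 225 + 31 = 256 = 16².
Hence a = 225 is a counterexample.

a = 225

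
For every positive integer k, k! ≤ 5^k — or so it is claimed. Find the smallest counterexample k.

k = 12

We need the least positive integer k for which k! > 5^k.
For k = 1, 2, 3, 4, …, 9, 10, 11 the conclusion holds.
k = 12: k! = 479001600 and 5^k = 244140625, so 479001600 > 244140625.
Hence k = 12 is a counterexample.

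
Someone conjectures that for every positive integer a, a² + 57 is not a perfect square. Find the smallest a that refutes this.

a = 8

A counterexample is any positive integer a such that a² + 57 is a perfect square; we check each in order.
For a = 1, 2, 3, 4, 5, 6, 7 the conclusion holds.
a = 8: 8² + 57 = 121 = 11², a perfect square.
So a = 8 is the smallest counterexample.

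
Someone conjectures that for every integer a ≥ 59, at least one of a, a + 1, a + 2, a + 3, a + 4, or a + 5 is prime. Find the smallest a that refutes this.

a = 90

Check each integer a ≥ 59 in order until a, a + 1, a + 2, a + 3, a + 4, a + 5 are all composite.
For a = 59, 60, 61, 62, …, 87, 88, 89 the conclusion holds.
a = 90: 90 = 2 × 45; 91 = 7 × 13; 92 = 2 × 46; 93 = 3 × 31; 94 = 2 × 47; 95 = 5 × 19 — all composite.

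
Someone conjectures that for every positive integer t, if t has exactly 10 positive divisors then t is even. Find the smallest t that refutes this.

A counterexample is any positive integer t such that t has exactly 10 positive divisors but t is odd; we check each in order.
For t = 48, 80, 112, 162, 176, 208, 272, 304, 368 the conclusion holds.
t = 405: divisors of 405: 10 divisors; 405 is odd.
Hence t = 405 is a counterexample.

t = 405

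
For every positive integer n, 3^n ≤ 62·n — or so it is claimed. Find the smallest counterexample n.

Check each positive integer n in order until 3^n > 62·n.
For n = 1, 2, 3, 4, 5 the conclusion holds.
n = 6: 3^n = 729 and 62·n = 372, so 729 > 372.
Thus n = 6 disproves the claim, and no smaller n works.

n = 6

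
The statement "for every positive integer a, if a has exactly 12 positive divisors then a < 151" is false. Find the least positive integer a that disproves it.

A counterexample is any positive integer a such that a has exactly 12 positive divisors but the claim fails; we check each in order.
The first 10 eligible values, up to a = 150, all satisfy the conclusion.
a = 156: τ(156) = 12; 156 ≥ 151.
So a = 156 is the smallest counterexample.

a = 156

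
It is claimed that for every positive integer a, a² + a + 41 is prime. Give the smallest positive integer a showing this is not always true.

a = 40

Check each positive integer a in order until a² + a + 41 is not prime.
For a = 1, 2, 3, 4, …, 37, 38, 39 the conclusion holds.
a = 40: a² + a + 41 = 1681 = 41 × 41, composite.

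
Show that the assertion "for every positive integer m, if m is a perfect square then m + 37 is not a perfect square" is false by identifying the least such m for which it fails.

Check each positive integer m in order until m is a perfect square but m + 37 is a perfect square.
For m = 1, 4, 9, 16, …, 225, 256, 289 the conclusion holds.
m = 324: 324 = 18² and 324 + 37 = 361 = 19².
Thus m = 324 disproves the claim, and no smaller m works.

m = 324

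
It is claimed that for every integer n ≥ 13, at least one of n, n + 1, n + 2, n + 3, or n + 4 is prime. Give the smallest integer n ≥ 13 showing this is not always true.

For n = 13, 14, 15, 16, …, 21, 22, 23 the conclusion holds.
n = 24: 24 = 2 × 12; 25 = 5 × 5; 26 = 2 × 13; 27 = 3 × 9; 28 = 2 × 14 — all composite.
So n = 24 is the smallest counterexample.

n = 24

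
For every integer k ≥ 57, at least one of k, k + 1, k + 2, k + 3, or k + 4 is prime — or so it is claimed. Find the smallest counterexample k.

k = 62

k = 57: 59 is prime.
k = 58: 59 is prime.
k = 59: 59 is prime.
k = 60: 61 is prime.
k = 61: 61 is prime.
k = 62: 62 = 2 × 31; 63 = 3 × 21; 64 = 2 × 32; 65 = 5 × 13; 66 = 2 × 33 — all composite.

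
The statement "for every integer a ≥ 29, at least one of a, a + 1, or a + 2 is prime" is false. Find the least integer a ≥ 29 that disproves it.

We need the least integer a ≥ 29 for which a, a + 1, a + 2 are all composite.
a = 29: 29 is prime.
a = 30: 31 is prime.
a = 31: 31 is prime.
a = 32: 32 = 2 × 16; 33 = 3 × 11; 34 = 2 × 17 — all composite.

a = 32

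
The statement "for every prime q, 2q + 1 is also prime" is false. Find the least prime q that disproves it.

A counterexample is any prime q such that 2q + 1 is not prime; we check each in order.
q = 2: 2q + 1 = 5, prime.
q = 3: 2q + 1 = 7, prime.
q = 5: 2q + 1 = 11, prime.
q = 7: 2q + 1 = 15 = 3 × 5, not prime.

q = 7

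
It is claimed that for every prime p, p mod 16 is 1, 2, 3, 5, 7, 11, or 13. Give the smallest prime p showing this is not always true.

p = 31

Check each prime p in order until the claim fails.
For p = 2, 3, 5, 7, 11, 13, 17, 19, 23, 29 the conclusion holds.
p = 31: 31 mod 16 = 15 — not in {1, 2, 3, 5, 7, 11, 13}.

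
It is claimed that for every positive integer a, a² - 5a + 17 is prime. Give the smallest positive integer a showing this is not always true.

a = 13

Check each positive integer a in order until a² - 5a + 17 is not prime.
The first 12 eligible values, up to a = 12, all satisfy the conclusion.
a = 13: a² - 5a + 17 = 121 = 11 × 11, composite.
Thus a = 13 disproves the claim, and no smaller a works.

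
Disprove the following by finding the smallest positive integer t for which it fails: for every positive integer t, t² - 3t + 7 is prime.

The first 5 eligible values, up to t = 5, all satisfy the conclusion.
t = 6: t² - 3t + 7 = 25 = 5 × 5, composite.
So t = 6 is the smallest counterexample.

t = 6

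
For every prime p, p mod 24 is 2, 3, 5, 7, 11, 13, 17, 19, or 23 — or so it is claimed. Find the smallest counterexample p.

We need the least prime p for which the claim fails.
The first 20 eligible values, up to p = 71, all satisfy the conclusion.
p = 73: 73 mod 24 = 1 — not in {2, 3, 5, 7, 11, 13, 17, 19, 23}.

p = 73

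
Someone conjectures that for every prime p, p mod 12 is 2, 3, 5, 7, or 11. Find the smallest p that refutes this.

We need the least prime p for which the claim fails.
The first 5 eligible values, up to p = 11, all satisfy the conclusion.
p = 13: 13 mod 12 = 1 — not in {2, 3, 5, 7, 11}.
Hence p = 13 is a counterexample.

p = 13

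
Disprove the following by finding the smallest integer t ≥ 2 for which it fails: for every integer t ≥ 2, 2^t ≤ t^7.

Check each integer t ≥ 2 in order until 2^t > t^7.
For t = 2, 3, 4, 5, …, 34, 35, 36 the conclusion holds.
t = 37: 2^t = 137438953472 and t^7 = 94931877133, so 137438953472 > 94931877133.

t = 37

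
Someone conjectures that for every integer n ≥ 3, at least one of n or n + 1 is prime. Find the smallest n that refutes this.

We need the least integer n ≥ 3 for which n, n + 1 are both composite.
The first 5 eligible values, up to n = 7, all satisfy the conclusion.
n = 8: 8 = 2 × 4; 9 = 3 × 3 — both composite.
So n = 8 is the smallest counterexample.

n = 8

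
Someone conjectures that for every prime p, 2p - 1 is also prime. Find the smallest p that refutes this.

p = 5

For p = 2, 3 the conclusion holds.
p = 5: 2p - 1 = 9 = 3 × 3, not prime.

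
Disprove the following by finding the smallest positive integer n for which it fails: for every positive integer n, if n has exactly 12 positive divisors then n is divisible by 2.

The first 24 eligible values, up to n = 308, all satisfy the conclusion.
n = 315: τ(315) = 12; 315 mod 2 = 1.
Hence n = 315 is a counterexample.

n = 315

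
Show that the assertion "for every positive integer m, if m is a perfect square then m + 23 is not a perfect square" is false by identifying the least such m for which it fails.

For m = 1, 4, 9, 16, 25, 36, 49, 64, 81, 100 the conclusion holds.
m = 121: 121 = 11² and 121 + 23 = 144 = 12².
Hence m = 121 is a counterexample.

m = 121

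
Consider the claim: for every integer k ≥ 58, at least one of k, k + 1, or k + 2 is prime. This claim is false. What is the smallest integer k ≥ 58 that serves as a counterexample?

We need the least integer k ≥ 58 for which k, k + 1, k + 2 are all composite.
k = 58: 59 is prime.
k = 59: 59 is prime.
k = 60: 61 is prime.
k = 61: 61 is prime.
k = 62: 62 = 2 × 31; 63 = 3 × 21; 64 = 2 × 32 — all composite.

k = 62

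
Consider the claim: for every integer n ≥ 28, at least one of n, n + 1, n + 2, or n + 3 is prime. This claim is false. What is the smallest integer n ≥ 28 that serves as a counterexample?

n = 32

The first 4 eligible values, up to n = 31, all satisfy the conclusion.
n = 32: 32 = 2 × 16; 33 = 3 × 11; 34 = 2 × 17; 35 = 5 × 7 — all composite.
Hence n = 32 is a counterexample.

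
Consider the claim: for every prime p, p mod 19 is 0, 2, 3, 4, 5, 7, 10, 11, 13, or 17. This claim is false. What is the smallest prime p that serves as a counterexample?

p = 31

Check each prime p in order until the claim fails.
For p = 2, 3, 5, 7, 11, 13, 17, 19, 23, 29 the conclusion holds.
p = 31: 31 mod 19 = 12 — not in {0, 2, 3, 4, 5, 7, 10, 11, 13, 17}.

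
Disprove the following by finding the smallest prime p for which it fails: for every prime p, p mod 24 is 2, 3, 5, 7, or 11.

For p = 2, 3, 5, 7, 11 the conclusion holds.
p = 13: 13 mod 24 = 13 — not in {2, 3, 5, 7, 11}.
Hence p = 13 is a counterexample.

p = 13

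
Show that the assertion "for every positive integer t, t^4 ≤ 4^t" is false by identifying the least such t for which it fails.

t = 3

We need the least positive integer t for which t^4 > 4^t.
For t = 1, 2 the conclusion holds.
t = 3: t^4 = 81 and 4^t = 64, so 81 > 64.
Thus t = 3 disproves the claim, and no smaller t works.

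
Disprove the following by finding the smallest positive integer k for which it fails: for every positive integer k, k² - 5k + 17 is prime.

We need the least positive integer k for which k² - 5k + 17 is not prime.
The first 12 eligible values, up to k = 12, all satisfy the conclusion.
k = 13: k² - 5k + 17 = 121 = 11 × 11, composite.
Hence k = 13 is a counterexample.

k = 13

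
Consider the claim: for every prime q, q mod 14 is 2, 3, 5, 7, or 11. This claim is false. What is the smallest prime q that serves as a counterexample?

q = 13

We need the least prime q for which the claim fails.
The first 5 eligible values, up to q = 11, all satisfy the conclusion.
q = 13: 13 mod 14 = 13 — not in {2, 3, 5, 7, 11}.
Thus q = 13 disproves the claim, and no smaller q works.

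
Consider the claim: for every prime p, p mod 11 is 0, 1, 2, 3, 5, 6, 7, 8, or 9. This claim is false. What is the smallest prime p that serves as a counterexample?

The first 11 eligible values, up to p = 31, all satisfy the conclusion.
p = 37: 37 mod 11 = 4 — not in {0, 1, 2, 3, 5, 6, 7, 8, 9}.
Thus p = 37 disproves the claim, and no smaller p works.

p = 37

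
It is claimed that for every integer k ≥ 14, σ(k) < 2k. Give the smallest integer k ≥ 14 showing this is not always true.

k = 18

A counterexample is any integer k ≥ 14 such that the claim fails; we check each in order.
k = 14: σ(14) = 24; 24 < 28.
k = 15: σ(15) = 24; 24 < 30.
k = 16: σ(16) = 31; 31 < 32.
k = 17: σ(17) = 18; 18 < 34.
k = 18: σ(18) = 39; 39 ≥ 36.
Thus k = 18 disproves the claim, and no smaller k works.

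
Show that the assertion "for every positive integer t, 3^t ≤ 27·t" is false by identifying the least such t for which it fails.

t = 1: 3^t = 3 and 27·t = 27, so 3 ≤ 27.
t = 2: 3^t = 9 and 27·t = 54, so 9 ≤ 54.
t = 3: 3^t = 27 and 27·t = 81, so 27 ≤ 81.
t = 4: 3^t = 81 and 27·t = 108, so 81 ≤ 108.
t = 5: 3^t = 243 and 27·t = 135, so 243 > 135.
Hence t = 5 is a counterexample.

t = 5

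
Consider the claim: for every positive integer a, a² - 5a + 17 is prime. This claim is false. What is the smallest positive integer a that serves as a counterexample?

For a = 1, 2, 3, 4, …, 10, 11, 12 the conclusion holds.
a = 13: a² - 5a + 17 = 121 = 11 × 11, composite.

a = 13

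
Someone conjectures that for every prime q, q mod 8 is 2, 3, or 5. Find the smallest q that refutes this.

q = 7

Check each prime q in order until the claim fails.
q = 2: 2 mod 8 = 2.
q = 3: 3 mod 8 = 3.
q = 5: 5 mod 8 = 5.
q = 7: 7 mod 8 = 7 — not in {2, 3, 5}.
So q = 7 is the smallest counterexample.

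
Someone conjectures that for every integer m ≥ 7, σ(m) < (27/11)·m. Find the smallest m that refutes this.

Check each integer m ≥ 7 in order until the claim fails.
The first 17 eligible values, up to m = 23, all satisfy the conclusion.
m = 24: σ(24) = 60; 60 ≥ 648/11.

m = 24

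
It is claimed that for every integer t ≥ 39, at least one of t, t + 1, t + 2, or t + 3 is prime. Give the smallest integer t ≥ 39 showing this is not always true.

t = 48

We need the least integer t ≥ 39 for which t, t + 1, t + 2, t + 3 are all composite.
For t = 39, 40, 41, 42, 43, 44, 45, 46, 47 the conclusion holds.
t = 48: 48 = 2 × 24; 49 = 7 × 7; 50 = 2 × 25; 51 = 3 × 17 — all composite.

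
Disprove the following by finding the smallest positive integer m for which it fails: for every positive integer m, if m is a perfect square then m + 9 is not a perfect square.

m = 16

Check each positive integer m in order until m is a perfect square but m + 9 is a perfect square.
m = 1: 1 + 9 = 10, not a perfect square.
m = 4: 4 + 9 = 13, not a perfect square.
m = 9: 9 + 9 = 18, not a perfect square.
m = 16: 16 = 4² and 16 + 9 = 25 = 5².
So m = 16 is the smallest counterexample.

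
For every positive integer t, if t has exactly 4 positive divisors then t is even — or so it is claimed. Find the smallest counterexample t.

We need the least positive integer t for which t has exactly 4 positive divisors but t is odd.
t = 6: divisors of 6: 1, 2, 3, 6; 6 is even.
t = 8: divisors of 8: 1, 2, 4, 8; 8 is even.
t = 10: divisors of 10: 1, 2, 5, 10; 10 is even.
t = 14: divisors of 14: 1, 2, 7, 14; 14 is even.
t = 15: divisors of 15: 1, 3, 5, 15; 15 is odd.
So t = 15 is the smallest counterexample.

t = 15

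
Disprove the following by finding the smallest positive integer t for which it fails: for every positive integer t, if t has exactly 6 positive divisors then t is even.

We need the least positive integer t for which t has exactly 6 positive divisors but t is odd.
The first 6 eligible values, up to t = 44, all satisfy the conclusion.
t = 45: divisors of 45: 1, 3, 5, 9, 15, 45; 45 is odd.

t = 45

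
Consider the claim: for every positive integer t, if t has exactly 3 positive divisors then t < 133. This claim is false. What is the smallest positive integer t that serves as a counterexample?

The first 5 eligible values, up to t = 121, all satisfy the conclusion.
t = 169: τ(169) = 3; 169 ≥ 133.
Thus t = 169 disproves the claim, and no smaller t works.

t = 169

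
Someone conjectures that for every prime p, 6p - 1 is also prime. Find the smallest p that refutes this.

p = 11

We need the least prime p for which 6p - 1 is not prime.
For p = 2, 3, 5, 7 the conclusion holds.
p = 11: 6p - 1 = 65 = 5 × 13, not prime.
Thus p = 11 disproves the claim, and no smaller p works.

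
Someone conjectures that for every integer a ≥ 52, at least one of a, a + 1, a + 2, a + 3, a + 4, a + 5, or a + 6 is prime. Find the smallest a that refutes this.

A counterexample is any integer a ≥ 52 such that a, a + 1, a + 2, a + 3, a + 4, a + 5, a + 6 are all composite; we check each in order.
For a = 52, 53, 54, 55, …, 87, 88, 89 the conclusion holds.
a = 90: 90 = 2 × 45; 91 = 7 × 13; 92 = 2 × 46; 93 = 3 × 31; 94 = 2 × 47; 95 = 5 × 19; 96 = 2 × 48 — all composite.

a = 90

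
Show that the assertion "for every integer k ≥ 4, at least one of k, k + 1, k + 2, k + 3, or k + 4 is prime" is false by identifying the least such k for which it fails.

k = 24

We need the least integer k ≥ 4 for which k, k + 1, k + 2, k + 3, k + 4 are all composite.
The first 20 eligible values, up to k = 23, all satisfy the conclusion.
k = 24: 24 = 2 × 12; 25 = 5 × 5; 26 = 2 × 13; 27 = 3 × 9; 28 = 2 × 14 — all composite.
So k = 24 is the smallest counterexample.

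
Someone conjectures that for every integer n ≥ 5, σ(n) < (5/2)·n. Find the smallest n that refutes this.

n = 24

A counterexample is any integer n ≥ 5 such that the claim fails; we check each in order.
The first 19 eligible values, up to n = 23, all satisfy the conclusion.
n = 24: σ(24) = 60; 60 ≥ 60.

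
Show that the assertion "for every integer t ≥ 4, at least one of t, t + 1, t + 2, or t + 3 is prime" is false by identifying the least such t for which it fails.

t = 24

We need the least integer t ≥ 4 for which t, t + 1, t + 2, t + 3 are all composite.
The first 20 eligible values, up to t = 23, all satisfy the conclusion.
t = 24: 24 = 2 × 12; 25 = 5 × 5; 26 = 2 × 13; 27 = 3 × 9 — all composite.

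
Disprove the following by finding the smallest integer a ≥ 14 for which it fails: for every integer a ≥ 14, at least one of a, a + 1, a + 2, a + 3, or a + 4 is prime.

Check each integer a ≥ 14 in order until a, a + 1, a + 2, a + 3, a + 4 are all composite.
For a = 14, 15, 16, 17, 18, 19, 20, 21, 22, 23 the conclusion holds.
a = 24: 24 = 2 × 12; 25 = 5 × 5; 26 = 2 × 13; 27 = 3 × 9; 28 = 2 × 14 — all composite.
Hence a = 24 is a counterexample.

a = 24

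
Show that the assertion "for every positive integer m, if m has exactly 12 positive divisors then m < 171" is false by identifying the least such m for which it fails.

m = 198

A counterexample is any positive integer m such that m has exactly 12 positive divisors but the claim fails; we check each in order.
The first 12 eligible values, up to m = 160, all satisfy the conclusion.
m = 198: τ(198) = 12; 198 ≥ 171.
Hence m = 198 is a counterexample.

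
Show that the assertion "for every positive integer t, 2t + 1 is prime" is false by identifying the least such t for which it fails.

t = 4

We need the least positive integer t for which 2t + 1 is not prime.
t = 1: 2t + 1 = 3, prime.
t = 2: 2t + 1 = 5, prime.
t = 3: 2t + 1 = 7, prime.
t = 4: 2t + 1 = 9 = 3 × 3, composite.
Hence t = 4 is a counterexample.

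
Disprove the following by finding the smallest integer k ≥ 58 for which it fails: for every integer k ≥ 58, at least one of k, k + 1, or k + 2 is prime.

k = 62

k = 58: 59 is prime.
k = 59: 59 is prime.
k = 60: 61 is prime.
k = 61: 61 is prime.
k = 62: 62 = 2 × 31; 63 = 3 × 21; 64 = 2 × 32 — all composite.
Hence k = 62 is a counterexample.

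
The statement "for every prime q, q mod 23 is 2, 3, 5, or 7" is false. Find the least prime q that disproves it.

q = 11

We need the least prime q for which the claim fails.
q = 2: 2 mod 23 = 2.
q = 3: 3 mod 23 = 3.
q = 5: 5 mod 23 = 5.
q = 7: 7 mod 23 = 7.
q = 11: 11 mod 23 = 11 — not in {2, 3, 5, 7}.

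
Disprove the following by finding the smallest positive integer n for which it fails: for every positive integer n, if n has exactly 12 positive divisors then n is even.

n = 315

For n = 60, 72, 84, 90, …, 294, 306, 308 the conclusion holds.
n = 315: divisors of 315: 12 divisors; 315 is odd.
Thus n = 315 disproves the claim, and no smaller n works.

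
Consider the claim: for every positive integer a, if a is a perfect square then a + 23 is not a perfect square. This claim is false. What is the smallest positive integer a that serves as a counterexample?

Check each positive integer a in order until a is a perfect square but a + 23 is a perfect square.
For a = 1, 4, 9, 16, 25, 36, 49, 64, 81, 100 the conclusion holds.
a = 121: 121 = 11² and 121 + 23 = 144 = 12².
Hence a = 121 is a counterexample.

a = 121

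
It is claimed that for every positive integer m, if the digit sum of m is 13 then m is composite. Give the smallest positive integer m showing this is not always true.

m = 49: digit sum 13; 49 is composite.
m = 58: digit sum 13; 58 is composite.
m = 67: digit sum 13; 67 is prime, not composite.

m = 67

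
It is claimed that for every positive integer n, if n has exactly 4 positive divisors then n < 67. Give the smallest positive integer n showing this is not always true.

n = 69

Check each positive integer n in order until n has exactly 4 positive divisors but the claim fails.
For n = 6, 8, 10, 14, …, 58, 62, 65 the conclusion holds.
n = 69: τ(69) = 4; 69 ≥ 67.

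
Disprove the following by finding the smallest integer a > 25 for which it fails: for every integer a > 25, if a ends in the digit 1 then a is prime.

a = 31: 31 ends in 1 and is prime.
a = 41: 41 ends in 1 and is prime.
a = 51: 51 ends in 1; 51 = 3 × 17, composite.
Thus a = 51 disproves the claim, and no smaller a works.

a = 51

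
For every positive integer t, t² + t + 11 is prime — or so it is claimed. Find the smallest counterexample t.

Check each positive integer t in order until t² + t + 11 is not prime.
For t = 1, 2, 3, 4, 5, 6, 7, 8, 9 the conclusion holds.
t = 10: t² + t + 11 = 121 = 11 × 11, composite.

t = 10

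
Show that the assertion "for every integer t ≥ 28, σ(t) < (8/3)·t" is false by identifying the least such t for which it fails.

t = 60

We need the least integer t ≥ 28 for which the claim fails.
The first 32 eligible values, up to t = 59, all satisfy the conclusion.
t = 60: σ(60) = 168; 168 ≥ 160.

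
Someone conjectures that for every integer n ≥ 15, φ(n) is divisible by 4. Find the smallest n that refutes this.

n = 18

For n = 15, 16, 17 the conclusion holds.
n = 18: φ(18) = 6; 6 mod 4 = 2.
Hence n = 18 is a counterexample.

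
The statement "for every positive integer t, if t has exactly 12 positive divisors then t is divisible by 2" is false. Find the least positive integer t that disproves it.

Check each positive integer t in order until t has exactly 12 positive divisors but t is not divisible by 2.
For t = 60, 72, 84, 90, …, 294, 306, 308 the conclusion holds.
t = 315: τ(315) = 12; 315 mod 2 = 1.
So t = 315 is the smallest counterexample.

t = 315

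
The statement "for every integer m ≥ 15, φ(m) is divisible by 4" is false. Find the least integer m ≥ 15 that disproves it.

m = 18

We need the least integer m ≥ 15 for which φ(m) is not divisible by 4.
m = 15: φ(15) = 8; 8 mod 4 = 0.
m = 16: φ(16) = 8; 8 mod 4 = 0.
m = 17: φ(17) = 16; 16 mod 4 = 0.
m = 18: φ(18) = 6; 6 mod 4 = 2.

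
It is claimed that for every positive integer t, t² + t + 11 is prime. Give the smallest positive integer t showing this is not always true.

Check each positive integer t in order until t² + t + 11 is not prime.
The first 9 eligible values, up to t = 9, all satisfy the conclusion.
t = 10: t² + t + 11 = 121 = 11 × 11, composite.
Thus t = 10 disproves the claim, and no smaller t works.

t = 10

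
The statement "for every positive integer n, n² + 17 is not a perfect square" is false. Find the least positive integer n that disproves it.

For n = 1, 2, 3, 4, 5, 6, 7 the conclusion holds.
n = 8: 8² + 17 = 81 = 9², a perfect square.

n = 8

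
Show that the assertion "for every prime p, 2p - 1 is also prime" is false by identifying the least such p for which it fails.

p = 5

For p = 2, 3 the conclusion holds.
p = 5: 2p - 1 = 9 = 3 × 3, not prime.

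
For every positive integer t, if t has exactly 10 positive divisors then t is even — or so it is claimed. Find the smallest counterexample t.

A counterexample is any positive integer t such that t has exactly 10 positive divisors but t is odd; we check each in order.
The first 9 eligible values, up to t = 368, all satisfy the conclusion.
t = 405: divisors of 405: 10 divisors; 405 is odd.
Thus t = 405 disproves the claim, and no smaller t works.

t = 405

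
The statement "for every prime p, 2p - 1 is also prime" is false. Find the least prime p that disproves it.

We need the least prime p for which 2p - 1 is not prime.
For p = 2, 3 the conclusion holds.
p = 5: 2p - 1 = 9 = 3 × 3, not prime.

p = 5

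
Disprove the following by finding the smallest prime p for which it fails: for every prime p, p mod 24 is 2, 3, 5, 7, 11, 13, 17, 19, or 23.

p = 73

We need the least prime p for which the claim fails.
For p = 2, 3, 5, 7, …, 61, 67, 71 the conclusion holds.
p = 73: 73 mod 24 = 1 — not in {2, 3, 5, 7, 11, 13, 17, 19, 23}.
Thus p = 73 disproves the claim, and no smaller p works.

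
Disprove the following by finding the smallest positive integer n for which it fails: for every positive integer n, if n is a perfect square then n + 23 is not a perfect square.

For n = 1, 4, 9, 16, 25, 36, 49, 64, 81, 100 the conclusion holds.
n = 121: 121 = 11² and 121 + 23 = 144 = 12².
So n = 121 is the smallest counterexample.

n = 121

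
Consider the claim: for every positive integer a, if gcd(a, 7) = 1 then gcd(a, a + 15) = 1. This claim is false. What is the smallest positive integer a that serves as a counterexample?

a = 3

A counterexample is any positive integer a such that gcd(a, 7) = 1 but gcd(a, a + 15) > 1; we check each in order.
For a = 1, 2 the conclusion holds.
a = 3: gcd(3, 18) = 3.
Thus a = 3 disproves the claim, and no smaller a works.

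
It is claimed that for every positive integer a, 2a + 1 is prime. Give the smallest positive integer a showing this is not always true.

We need the least positive integer a for which 2a + 1 is not prime.
a = 1: 2a + 1 = 3, prime.
a = 2: 2a + 1 = 5, prime.
a = 3: 2a + 1 = 7, prime.
a = 4: 2a + 1 = 9 = 3 × 3, composite.
Thus a = 4 disproves the claim, and no smaller a works.

a = 4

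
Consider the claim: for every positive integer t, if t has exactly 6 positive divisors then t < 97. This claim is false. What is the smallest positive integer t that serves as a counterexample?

For t = 12, 18, 20, 28, …, 75, 76, 92 the conclusion holds.
t = 98: τ(98) = 6; 98 ≥ 97.
So t = 98 is the smallest counterexample.

t = 98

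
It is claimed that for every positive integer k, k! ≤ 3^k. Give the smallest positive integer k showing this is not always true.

k = 7

k = 1: k! = 1 and 3^k = 3, so 1 ≤ 3.
k = 2: k! = 2 and 3^k = 9, so 2 ≤ 9.
k = 3: k! = 6 and 3^k = 27, so 6 ≤ 27.
k = 4: k! = 24 and 3^k = 81, so 24 ≤ 81.
k = 5: k! = 120 and 3^k = 243, so 120 ≤ 243.
k = 6: k! = 720 and 3^k = 729, so 720 ≤ 729.
k = 7: k! = 5040 and 3^k = 2187, so 5040 > 2187.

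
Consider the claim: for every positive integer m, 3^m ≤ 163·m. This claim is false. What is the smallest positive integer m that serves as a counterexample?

For m = 1, 2, 3, 4, 5, 6 the conclusion holds.
m = 7: 3^m = 2187 and 163·m = 1141, so 2187 > 1141.

m = 7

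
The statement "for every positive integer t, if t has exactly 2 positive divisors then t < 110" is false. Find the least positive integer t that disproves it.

t = 113

The first 29 eligible values, up to t = 109, all satisfy the conclusion.
t = 113: τ(113) = 2; 113 ≥ 110.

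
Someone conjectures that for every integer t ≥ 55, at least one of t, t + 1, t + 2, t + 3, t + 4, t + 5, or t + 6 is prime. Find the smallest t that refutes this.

t = 90

The first 35 eligible values, up to t = 89, all satisfy the conclusion.
t = 90: 90 = 2 × 45; 91 = 7 × 13; 92 = 2 × 46; 93 = 3 × 31; 94 = 2 × 47; 95 = 5 × 19; 96 = 2 × 48 — all composite.
Thus t = 90 disproves the claim, and no smaller t works.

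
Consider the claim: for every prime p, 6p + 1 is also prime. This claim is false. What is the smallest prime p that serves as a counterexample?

p = 19

A counterexample is any prime p such that 6p + 1 is not prime; we check each in order.
The first 7 eligible values, up to p = 17, all satisfy the conclusion.
p = 19: 6p + 1 = 115 = 5 × 23, not prime.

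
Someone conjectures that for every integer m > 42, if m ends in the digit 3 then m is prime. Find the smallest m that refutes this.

m = 63

A counterexample is any integer m > 42 such that m ends in the digit 3 but m is not prime; we check each in order.
m = 43: 43 ends in 3 and is prime.
m = 53: 53 ends in 3 and is prime.
m = 63: 63 ends in 3; 63 = 3 × 21, composite.
Thus m = 63 disproves the claim, and no smaller m works.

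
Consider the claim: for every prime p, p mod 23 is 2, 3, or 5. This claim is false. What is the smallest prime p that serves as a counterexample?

Check each prime p in order until the claim fails.
For p = 2, 3, 5 the conclusion holds.
p = 7: 7 mod 23 = 7 — not in {2, 3, 5}.
Thus p = 7 disproves the claim, and no smaller p works.

p = 7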